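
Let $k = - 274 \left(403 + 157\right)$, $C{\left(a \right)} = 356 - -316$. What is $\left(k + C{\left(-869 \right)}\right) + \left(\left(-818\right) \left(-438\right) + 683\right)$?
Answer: $206199$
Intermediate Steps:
$C{\left(a \right)} = 672$ ($C{\left(a \right)} = 356 + 316 = 672$)
$k = -153440$ ($k = \left(-274\right) 560 = -153440$)
$\left(k + C{\left(-869 \right)}\right) + \left(\left(-818\right) \left(-438\right) + 683\right) = \left(-153440 + 672\right) + \left(\left(-818\right) \left(-438\right) + 683\right) = -152768 + \left(358284 + 683\right) = -152768 + 358967 = 206199$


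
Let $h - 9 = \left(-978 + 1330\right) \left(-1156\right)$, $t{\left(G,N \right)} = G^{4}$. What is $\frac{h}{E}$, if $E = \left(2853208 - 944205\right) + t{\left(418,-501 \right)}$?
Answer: $- \frac{58129}{4361483597} \approx -1.3328 \cdot 10^{-5}$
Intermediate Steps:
$h = -406903$ ($h = 9 + \left(-978 + 1330\right) \left(-1156\right) = 9 + 352 \left(-1156\right) = 9 - 406912 = -406903$)
$E = 30530385179$ ($E = \left(2853208 - 944205\right) + 418^{4} = 1909003 + 30528476176 = 30530385179$)
$\frac{h}{E} = - \frac{406903}{30530385179} = \left(-406903\right) \frac{1}{30530385179} = - \frac{58129}{4361483597}$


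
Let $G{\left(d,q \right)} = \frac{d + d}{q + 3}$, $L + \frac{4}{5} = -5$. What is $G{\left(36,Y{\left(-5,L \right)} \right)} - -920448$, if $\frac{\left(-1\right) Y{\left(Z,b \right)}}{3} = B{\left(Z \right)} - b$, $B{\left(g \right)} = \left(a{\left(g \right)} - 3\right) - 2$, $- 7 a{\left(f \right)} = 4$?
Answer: $\frac{8284312}{9} \approx 9.2048 \cdot 10^{5}$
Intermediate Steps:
$L = - \frac{29}{5}$ ($L = - \frac{4}{5} - 5 = - \frac{29}{5} \approx -5.8$)
$a{\left(f \right)} = - \frac{4}{7}$ ($a{\left(f \right)} = \left(- \frac{1}{7}\right) 4 = - \frac{4}{7}$)
$B{\left(g \right)} = - \frac{39}{7}$ ($B{\left(g \right)} = \left(- \frac{4}{7} - 3\right) - 2 = - \frac{25}{7} - 2 = - \frac{39}{7}$)
$Y{\left(Z,b \right)} = \frac{117}{7} + 3 b$ ($Y{\left(Z,b \right)} = - 3 \left(- \frac{39}{7} - b\right) = \frac{117}{7} + 3 b$)
$G{\left(d,q \right)} = \frac{2 d}{3 + q}$
$G{\left(36,Y{\left(-5,L \right)} \right)} - -920448 = 2 \cdot 36 \frac{1}{3 + \left(\frac{117}{7} + 3 \left(- \frac{29}{5}\right)\right)} - -920448 = 2 \cdot 36 \frac{1}{3 + \left(\frac{117}{7} - \frac{87}{5}\right)} + 920448 = 2 \cdot 36 \frac{1}{3 - \frac{24}{35}} + 920448 = 2 \cdot 36 \frac{1}{\frac{81}{35}} + 920448 = 2 \cdot 36 \cdot \frac{35}{81} + 920448 = \frac{280}{9} + 920448 = \frac{8284312}{9}$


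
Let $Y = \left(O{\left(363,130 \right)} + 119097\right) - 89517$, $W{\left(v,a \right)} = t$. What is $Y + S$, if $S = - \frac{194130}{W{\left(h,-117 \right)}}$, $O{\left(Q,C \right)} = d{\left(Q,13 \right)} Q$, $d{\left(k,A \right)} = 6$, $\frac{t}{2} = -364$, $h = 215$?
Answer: $\frac{11656977}{364} \approx 32025.0$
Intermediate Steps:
$t = -728$ ($t = 2 \left(-364\right) = -728$)
$W{\left(v,a \right)} = -728$
$O{\left(Q,C \right)} = 6 Q$
$S = \frac{97065}{364}$ ($S = - \frac{194130}{-728} = \left(-194130\right) \left(- \frac{1}{728}\right) = \frac{97065}{364} \approx 266.66$)
$Y = 31758$ ($Y = \left(6 \cdot 363 + 119097\right) - 89517 = \left(2178 + 119097\right) - 89517 = 121275 - 89517 = 31758$)
$Y + S = 31758 + \frac{97065}{364} = \frac{11656977}{364}$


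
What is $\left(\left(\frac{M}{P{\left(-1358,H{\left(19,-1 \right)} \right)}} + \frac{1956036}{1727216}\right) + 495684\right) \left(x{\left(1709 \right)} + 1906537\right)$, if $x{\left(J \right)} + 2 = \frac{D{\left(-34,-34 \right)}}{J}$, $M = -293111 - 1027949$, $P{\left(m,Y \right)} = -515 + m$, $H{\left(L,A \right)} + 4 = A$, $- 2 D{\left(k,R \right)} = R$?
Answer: $\frac{327020299719869746137675}{345546509107} \approx 9.4639 \cdot 10^{11}$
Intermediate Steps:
$D{\left(k,R \right)} = - \frac{R}{2}$
$H{\left(L,A \right)} = -4 + A$
$M = -1321060$
$x{\left(J \right)} = -2 + \frac{17}{J}$ ($x{\left(J \right)} = -2 + \frac{\left(- \frac{1}{2}\right) \left(-34\right)}{J} = -2 + \frac{17}{J}$)
$\left(\left(\frac{M}{P{\left(-1358,H{\left(19,-1 \right)} \right)}} + \frac{1956036}{1727216}\right) + 495684\right) \left(x{\left(1709 \right)} + 1906537\right) = \left(\left(- \frac{1321060}{-515 - 1358} + \frac{1956036}{1727216}\right) + 495684\right) \left(\left(-2 + \frac{17}{1709}\right) + 1906537\right) = \left(\left(- \frac{1321060}{-1873} + 1956036 \cdot \frac{1}{1727216}\right) + 495684\right) \left(\left(-2 + 17 \cdot \frac{1}{1709}\right) + 1906537\right) = \left(\left(\left(-1321060\right) \left(- \frac{1}{1873}\right) + \frac{489009}{431804}\right) + 495684\right) \left(\left(-2 + \frac{17}{1709}\right) + 1906537\right) = \left(\left(\frac{1321060}{1873} + \frac{489009}{431804}\right) + 495684\right) \left(- \frac{3401}{1709} + 1906537\right) = \left(\frac{571354906097}{808768892} + 495684\right) \frac{3258268332}{1709} = \frac{401465154368225}{808768892} \cdot \frac{3258268332}{1709} = \frac{327020299719869746137675}{345546509107}$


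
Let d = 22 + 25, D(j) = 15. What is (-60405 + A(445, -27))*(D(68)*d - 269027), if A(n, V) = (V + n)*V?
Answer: 19236272502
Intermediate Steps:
A(n, V) = V*(V + n)
d = 47
(-60405 + A(445, -27))*(D(68)*d - 269027) = (-60405 - 27*(-27 + 445))*(15*47 - 269027) = (-60405 - 27*418)*(705 - 269027) = (-60405 - 11286)*(-268322) = -71691*(-268322) = 19236272502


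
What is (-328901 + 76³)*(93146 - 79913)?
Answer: 1456622475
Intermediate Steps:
(-328901 + 76³)*(93146 - 79913) = (-328901 + 438976)*13233 = 110075*13233 = 1456622475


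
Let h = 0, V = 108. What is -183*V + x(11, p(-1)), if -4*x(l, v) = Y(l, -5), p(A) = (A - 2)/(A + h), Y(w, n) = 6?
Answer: -39531/2 ≈ -19766.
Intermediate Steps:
p(A) = (-2 + A)/A (p(A) = (A - 2)/(A + 0) = (-2 + A)/A)
x(l, v) = -3/2 (x(l, v) = -¼*6 = -3/2)
-183*V + x(11, p(-1)) = -183*108 - 3/2 = -19764 - 3/2 = -39531/2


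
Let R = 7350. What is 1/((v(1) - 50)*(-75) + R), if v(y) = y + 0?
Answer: 1/11025 ≈ 9.0703e-5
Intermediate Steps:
v(y) = y
1/((v(1) - 50)*(-75) + R) = 1/((1 - 50)*(-75) + 7350) = 1/(-49*(-75) + 7350) = 1/(3675 + 7350) = 1/11025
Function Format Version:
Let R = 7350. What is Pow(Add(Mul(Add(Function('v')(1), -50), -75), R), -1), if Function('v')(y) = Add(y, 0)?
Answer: Rational(1, 11025) ≈ 9.0703e-5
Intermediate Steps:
Function('v')(y) = y
Pow(Add(Mul(Add(Function('v')(1), -50), -75), R), -1) = Pow(Add(Mul(Add(1, -50), -75), 7350), -1) = Pow(Add(Mul(-49, -75), 7350), -1) = Pow(Add(3675, 7350), -1) = Pow(11025, -1) = Rational(1, 11025)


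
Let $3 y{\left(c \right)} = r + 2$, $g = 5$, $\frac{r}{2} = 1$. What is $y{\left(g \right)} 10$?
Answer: $\frac{40}{3} \approx 13.333$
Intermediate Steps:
$r = 2$ ($r = 2 \cdot 1 = 2$)
$y{\left(c \right)} = \frac{4}{3}$ ($y{\left(c \right)} = \frac{2 + 2}{3} = \frac{1}{3} \cdot 4 = \frac{4}{3}$)
$y{\left(g \right)} 10 = \frac{4}{3} \cdot 10 = \frac{40}{3}$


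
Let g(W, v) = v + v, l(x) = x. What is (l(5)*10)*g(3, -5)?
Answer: -500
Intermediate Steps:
g(W, v) = 2*v
(l(5)*10)*g(3, -5) = (5*10)*(2*(-5)) = 50*(-10) = -500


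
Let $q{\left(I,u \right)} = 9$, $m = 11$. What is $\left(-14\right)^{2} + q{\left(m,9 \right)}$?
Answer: $205$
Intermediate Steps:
$\left(-14\right)^{2} + q{\left(m,9 \right)} = \left(-14\right)^{2} + 9 = 196 + 9 = 205$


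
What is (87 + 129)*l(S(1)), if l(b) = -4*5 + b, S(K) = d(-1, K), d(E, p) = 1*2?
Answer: -3888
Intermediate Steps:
d(E, p) = 2
S(K) = 2
l(b) = -20 + b
(87 + 129)*l(S(1)) = (87 + 129)*(-20 + 2) = 216*(-18) = -3888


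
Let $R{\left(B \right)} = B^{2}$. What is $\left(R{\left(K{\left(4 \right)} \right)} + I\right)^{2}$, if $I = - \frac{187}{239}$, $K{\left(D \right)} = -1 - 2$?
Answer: $\frac{3857296}{57121} \approx 67.529$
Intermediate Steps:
$K{\left(D \right)} = -3$
$I = - \frac{187}{239}$ ($I = \left(-187\right) \frac{1}{239} = - \frac{187}{239} \approx -0.78243$)
$\left(R{\left(K{\left(4 \right)} \right)} + I\right)^{2} = \left(\left(-3\right)^{2} - \frac{187}{239}\right)^{2} = \left(9 - \frac{187}{239}\right)^{2} = \left(\frac{1964}{239}\right)^{2} = \frac{3857296}{57121}$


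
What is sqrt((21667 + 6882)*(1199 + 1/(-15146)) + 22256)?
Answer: sqrt(7857569749696058)/15146 ≈ 5852.6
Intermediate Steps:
sqrt((21667 + 6882)*(1199 + 1/(-15146)) + 22256) = sqrt(28549*(1199 - 1/15146) + 22256) = sqrt(28549*(18160053/15146) + 22256) = sqrt(518451353097/15146 + 22256) = sqrt(518788442473/15146) = sqrt(7857569749696058)/15146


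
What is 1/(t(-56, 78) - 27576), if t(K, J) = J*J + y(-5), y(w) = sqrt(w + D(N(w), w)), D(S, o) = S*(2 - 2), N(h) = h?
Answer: -21492/461906069 - I*sqrt(5)/461906069 ≈ -4.6529e-5 - 4.841e-9*I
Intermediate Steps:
D(S, o) = 0 (D(S, o) = S*0 = 0)
y(w) = sqrt(w) (y(w) = sqrt(w + 0) = sqrt(w))
t(K, J) = J**2 + I*sqrt(5) (t(K, J) = J*J + sqrt(-5) = J**2 + I*sqrt(5))
1/(t(-56, 78) - 27576) = 1/((78**2 + I*sqrt(5)) - 27576) = 1/((6084 + I*sqrt(5)) - 27576) = 1/(-21492 + I*sqrt(5))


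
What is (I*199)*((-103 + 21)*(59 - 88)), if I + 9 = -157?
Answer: -78554852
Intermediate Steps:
I = -166 (I = -9 - 157 = -166)
(I*199)*((-103 + 21)*(59 - 88)) = (-166*199)*((-103 + 21)*(59 - 88)) = -(-2708788)*(-29) = -33034*2378 = -78554852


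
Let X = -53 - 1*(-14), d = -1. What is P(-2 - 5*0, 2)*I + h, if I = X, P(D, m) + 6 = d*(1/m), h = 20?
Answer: 547/2 ≈ 273.50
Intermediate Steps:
P(D, m) = -6 - 1/m
X = -39 (X = -53 + 14 = -39)
I = -39
P(-2 - 5*0, 2)*I + h = (-6 - 1/2)*(-39) + 20 = -13/2*(-39) + 20 = 507/2 + 20 = 547/2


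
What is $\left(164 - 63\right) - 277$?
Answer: $-176$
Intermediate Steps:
$\left(164 - 63\right) - 277 = 101 - 277 = -176$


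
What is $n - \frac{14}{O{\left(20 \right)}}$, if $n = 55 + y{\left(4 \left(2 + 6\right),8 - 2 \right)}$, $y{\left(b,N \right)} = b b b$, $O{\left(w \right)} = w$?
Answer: $\frac{328223}{10} \approx 32822.0$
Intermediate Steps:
$y{\left(b,N \right)} = b^{3}$ ($y{\left(b,N \right)} = b^{2} b = b^{3}$)
$n = 32823$ ($n = 55 + \left(4 \left(2 + 6\right)\right)^{3} = 55 + \left(4 \cdot 8\right)^{3} = 55 + 32^{3} = 55 + 32768 = 32823$)
$n - \frac{14}{O{\left(20 \right)}} = 32823 - \frac{14}{20} = 32823 - 14 \cdot \frac{1}{20} = 32823 - \frac{7}{10} = \frac{328223}{10}$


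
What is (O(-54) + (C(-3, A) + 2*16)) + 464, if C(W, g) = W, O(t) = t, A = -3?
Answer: 439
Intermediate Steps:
(O(-54) + (C(-3, A) + 2*16)) + 464 = (-54 + (-3 + 2*16)) + 464 = (-54 + (-3 + 32)) + 464 = (-54 + 29) + 464 = -25 + 464 = 439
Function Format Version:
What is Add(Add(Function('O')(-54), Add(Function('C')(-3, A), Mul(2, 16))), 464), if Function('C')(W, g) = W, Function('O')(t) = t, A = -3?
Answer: 439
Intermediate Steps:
Add(Add(Function('O')(-54), Add(Function('C')(-3, A), Mul(2, 16))), 464) = Add(Add(-54, Add(-3, Mul(2, 16))), 464) = Add(Add(-54, Add(-3, 32)), 464) = Add(Add(-54, 29), 464) = Add(-25, 464) = 439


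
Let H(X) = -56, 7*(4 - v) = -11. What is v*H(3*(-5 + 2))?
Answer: -312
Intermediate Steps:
v = 39/7 (v = 4 - 1/7*(-11) = 4 + 11/7 = 39/7 ≈ 5.5714)
v*H(3*(-5 + 2)) = (39/7)*(-56) = -312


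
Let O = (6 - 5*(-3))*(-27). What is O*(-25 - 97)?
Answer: 69174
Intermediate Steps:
O = -567 (O = (6 + 15)*(-27) = 21*(-27) = -567)
O*(-25 - 97) = -567*(-25 - 97) = -567*(-122) = 69174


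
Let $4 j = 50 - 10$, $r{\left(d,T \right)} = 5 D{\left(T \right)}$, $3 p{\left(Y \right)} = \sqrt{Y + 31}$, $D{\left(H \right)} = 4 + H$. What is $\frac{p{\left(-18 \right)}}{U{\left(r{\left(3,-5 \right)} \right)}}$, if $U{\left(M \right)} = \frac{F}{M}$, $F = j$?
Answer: $- \frac{\sqrt{13}}{6} \approx -0.60093$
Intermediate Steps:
$p{\left(Y \right)} = \frac{\sqrt{31 + Y}}{3}$ ($p{\left(Y \right)} = \frac{\sqrt{Y + 31}}{3} = \frac{\sqrt{31 + Y}}{3}$)
$r{\left(d,T \right)} = 20 + 5 T$ ($r{\left(d,T \right)} = 5 \left(4 + T\right) = 20 + 5 T$)
$j = 10$ ($j = \frac{50 - 10}{4} = \frac{1}{4} \cdot 40 = 10$)
$F = 10$
$U{\left(M \right)} = \frac{10}{M}$
$\frac{p{\left(-18 \right)}}{U{\left(r{\left(3,-5 \right)} \right)}} = \frac{\frac{1}{3} \sqrt{31 - 18}}{10 \frac{1}{20 + 5 \left(-5\right)}} = \frac{\frac{1}{3} \sqrt{13}}{10 \frac{1}{20 - 25}} = \frac{\frac{1}{3} \sqrt{13}}{10 \frac{1}{-5}} = \frac{\frac{1}{3} \sqrt{13}}{10 \left(- \frac{1}{5}\right)} = \frac{\frac{1}{3} \sqrt{13}}{-2} = \frac{\sqrt{13}}{3} \left(- \frac{1}{2}\right) = - \frac{\sqrt{13}}{6}$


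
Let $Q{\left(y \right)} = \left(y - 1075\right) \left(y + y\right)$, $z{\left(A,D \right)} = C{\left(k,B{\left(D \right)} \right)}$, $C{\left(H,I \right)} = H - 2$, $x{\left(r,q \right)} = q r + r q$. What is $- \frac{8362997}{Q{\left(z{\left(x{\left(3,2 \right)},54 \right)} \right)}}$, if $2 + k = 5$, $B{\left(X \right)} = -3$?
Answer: $\frac{8362997}{2148} \approx 3893.4$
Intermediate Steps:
$x{\left(r,q \right)} = 2 q r$ ($x{\left(r,q \right)} = q r + q r = 2 q r$)
$k = 3$ ($k = -2 + 5 = 3$)
$C{\left(H,I \right)} = -2 + H$
$z{\left(A,D \right)} = 1$ ($z{\left(A,D \right)} = -2 + 3 = 1$)
$Q{\left(y \right)} = 2 y \left(-1075 + y\right)$ ($Q{\left(y \right)} = \left(-1075 + y\right) 2 y = 2 y \left(-1075 + y\right)$)
$- \frac{8362997}{Q{\left(z{\left(x{\left(3,2 \right)},54 \right)} \right)}} = - \frac{8362997}{2 \cdot 1 \left(-1075 + 1\right)} = - \frac{8362997}{2 \cdot 1 \left(-1074\right)} = - \frac{8362997}{-2148} = \left(-8362997\right) \left(- \frac{1}{2148}\right) = \frac{8362997}{2148}$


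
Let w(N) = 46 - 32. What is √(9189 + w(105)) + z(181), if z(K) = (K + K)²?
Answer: 131044 + √9203 ≈ 1.3114e+5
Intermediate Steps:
z(K) = 4*K² (z(K) = (2*K)² = 4*K²)
w(N) = 14
√(9189 + w(105)) + z(181) = √(9189 + 14) + 4*181² = √9203 + 4*32761 = √9203 + 131044 = 131044 + √9203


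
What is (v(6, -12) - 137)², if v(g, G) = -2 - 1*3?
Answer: 20164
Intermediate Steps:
v(g, G) = -5 (v(g, G) = -2 - 3 = -5)
(v(6, -12) - 137)² = (-5 - 137)² = (-142)² = 20164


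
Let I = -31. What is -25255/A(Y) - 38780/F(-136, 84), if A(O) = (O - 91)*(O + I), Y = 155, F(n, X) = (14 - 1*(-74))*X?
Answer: -2207335/261888 ≈ -8.4285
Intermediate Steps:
F(n, X) = 88*X (F(n, X) = (14 + 74)*X = 88*X)
A(O) = (-91 + O)*(-31 + O) (A(O) = (O - 91)*(O - 31) = (-91 + O)*(-31 + O))
-25255/A(Y) - 38780/F(-136, 84) = -25255/(2821 + 155**2 - 122*155) - 38780/(88*84) = -25255/(2821 + 24025 - 18910) - 38780/7392 = -25255/7936 - 38780*1/7392 = -25255*1/7936 - 1385/264 = -25255/7936 - 1385/264 = -2207335/261888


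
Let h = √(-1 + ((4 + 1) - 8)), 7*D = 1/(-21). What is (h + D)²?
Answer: (1 - 294*I)²/21609 ≈ -4.0 - 0.027211*I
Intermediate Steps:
D = -1/147 (D = (⅐)/(-21) = (⅐)*(-1/21) = -1/147 ≈ -0.0068027)
h = 2*I (h = √(-1 + (5 - 8)) = √(-1 - 3) = √(-4) = 2*I ≈ 2.0*I)
(h + D)² = (2*I - 1/147)² = (-1/147 + 2*I)²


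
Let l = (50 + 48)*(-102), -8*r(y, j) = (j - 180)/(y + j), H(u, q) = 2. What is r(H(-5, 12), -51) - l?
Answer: 559743/56 ≈ 9995.4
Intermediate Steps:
r(y, j) = -(-180 + j)/(8*(j + y)) (r(y, j) = -(j - 180)/(8*(y + j)) = -(-180 + j)/(8*(j + y)))
l = -9996 (l = 98*(-102) = -9996)
r(H(-5, 12), -51) - l = (180 - 1*(-51))/(8*(-51 + 2)) - 1*(-9996) = (1/8)*(180 + 51)/(-49) + 9996 = (1/8)*(-1/49)*231 + 9996 = -33/56 + 9996 = 559743/56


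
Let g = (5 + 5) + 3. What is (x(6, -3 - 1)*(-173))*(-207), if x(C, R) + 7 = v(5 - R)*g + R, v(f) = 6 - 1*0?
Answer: 2399337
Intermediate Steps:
g = 13 (g = 10 + 3 = 13)
v(f) = 6 (v(f) = 6 + 0 = 6)
x(C, R) = 71 + R (x(C, R) = -7 + (6*13 + R) = -7 + (78 + R) = 71 + R)
(x(6, -3 - 1)*(-173))*(-207) = ((71 + (-3 - 1))*(-173))*(-207) = ((71 - 4)*(-173))*(-207) = (67*(-173))*(-207) = -11591*(-207) = 2399337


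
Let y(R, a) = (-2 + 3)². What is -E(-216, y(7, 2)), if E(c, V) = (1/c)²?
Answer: -1/46656 ≈ -2.1433e-5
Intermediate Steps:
y(R, a) = 1 (y(R, a) = 1² = 1)
E(c, V) = c⁻²
-E(-216, y(7, 2)) = -1/(-216)² = -1*1/46656 = -1/46656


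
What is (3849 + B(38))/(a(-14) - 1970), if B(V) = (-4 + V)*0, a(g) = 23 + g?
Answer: -3849/1961 ≈ -1.9628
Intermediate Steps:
B(V) = 0
(3849 + B(38))/(a(-14) - 1970) = (3849 + 0)/((23 - 14) - 1970) = 3849/(9 - 1970) = 3849/(-1961) = 3849*(-1/1961) = -3849/1961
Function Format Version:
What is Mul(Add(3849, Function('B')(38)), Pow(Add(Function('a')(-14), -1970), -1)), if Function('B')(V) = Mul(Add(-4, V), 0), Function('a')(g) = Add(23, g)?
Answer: Rational(-3849, 1961) ≈ -1.9628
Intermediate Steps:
Function('B')(V) = 0
Mul(Add(3849, Function('B')(38)), Pow(Add(Function('a')(-14), -1970), -1)) = Mul(Add(3849, 0), Pow(Add(Add(23, -14), -1970), -1)) = Mul(3849, Pow(Add(9, -1970), -1)) = Mul(3849, Pow(-1961, -1)) = Mul(3849, Rational(-1, 1961)) = Rational(-3849, 1961)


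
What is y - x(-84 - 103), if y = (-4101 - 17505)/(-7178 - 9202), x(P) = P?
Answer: 39547/210 ≈ 188.32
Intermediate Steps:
y = 277/210 (y = -21606/(-16380) = -21606*(-1/16380) = 277/210 ≈ 1.3190)
y - x(-84 - 103) = 277/210 - (-84 - 103) = 277/210 - 1*(-187) = 277/210 + 187 = 39547/210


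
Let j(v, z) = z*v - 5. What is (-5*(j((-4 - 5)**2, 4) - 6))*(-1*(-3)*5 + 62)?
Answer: -120505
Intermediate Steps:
j(v, z) = -5 + v*z (j(v, z) = v*z - 5 = -5 + v*z)
(-5*(j((-4 - 5)**2, 4) - 6))*(-1*(-3)*5 + 62) = (-5*((-5 + (-4 - 5)**2*4) - 6))*(-1*(-3)*5 + 62) = (-5*((-5 + (-9)**2*4) - 6))*(3*5 + 62) = (-5*((-5 + 81*4) - 6))*(15 + 62) = -5*((-5 + 324) - 6)*77 = -5*(319 - 6)*77 = -5*313*77 = -1565*77 = -120505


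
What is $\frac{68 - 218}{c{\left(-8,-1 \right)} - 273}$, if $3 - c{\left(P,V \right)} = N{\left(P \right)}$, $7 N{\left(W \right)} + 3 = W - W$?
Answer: $\frac{350}{629} \approx 0.55644$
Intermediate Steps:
$N{\left(W \right)} = - \frac{3}{7}$ ($N{\left(W \right)} = - \frac{3}{7} + \frac{W - W}{7} = - \frac{3}{7} + \frac{1}{7} \cdot 0 = - \frac{3}{7} + 0 = - \frac{3}{7}$)
$c{\left(P,V \right)} = \frac{24}{7}$ ($c{\left(P,V \right)} = 3 - - \frac{3}{7} = 3 + \frac{3}{7} = \frac{24}{7}$)
$\frac{68 - 218}{c{\left(-8,-1 \right)} - 273} = \frac{68 - 218}{\frac{24}{7} - 273} = - \frac{150}{- \frac{1887}{7}} = \left(-150\right) \left(- \frac{7}{1887}\right) = \frac{350}{629}$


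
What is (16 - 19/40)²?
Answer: 385641/1600 ≈ 241.03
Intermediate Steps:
(16 - 19/40)² = (621/40)² = 385641/1600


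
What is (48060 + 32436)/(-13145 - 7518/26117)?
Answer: -6984432/1140583 ≈ -6.1236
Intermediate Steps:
(48060 + 32436)/(-13145 - 7518/26117) = 80496/(-13145 - 7518*1/26117) = 80496/(-13145 - 1074/3731) = 80496/(-49045069/3731) = 80496*(-3731/49045069) = -6984432/1140583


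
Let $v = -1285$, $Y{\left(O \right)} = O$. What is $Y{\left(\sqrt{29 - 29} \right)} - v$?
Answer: $1285$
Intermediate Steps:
$Y{\left(\sqrt{29 - 29} \right)} - v = \sqrt{29 - 29} - -1285 = \sqrt{0} + 1285 = 0 + 1285 = 1285$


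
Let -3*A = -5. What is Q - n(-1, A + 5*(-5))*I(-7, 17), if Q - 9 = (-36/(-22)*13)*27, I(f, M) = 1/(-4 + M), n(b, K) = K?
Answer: 251033/429 ≈ 585.16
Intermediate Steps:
A = 5/3 (A = -⅓*(-5) = 5/3 ≈ 1.6667)
Q = 6417/11 (Q = 9 + (-36/(-22)*13)*27 = 9 + (-36*(-1/22)*13)*27 = 9 + ((18/11)*13)*27 = 9 + (234/11)*27 = 9 + 6318/11 = 6417/11 ≈ 583.36)
Q - n(-1, A + 5*(-5))*I(-7, 17) = 6417/11 - (5/3 + 5*(-5))/(-4 + 17) = 6417/11 - (5/3 - 25)/13 = 6417/11 - (-70)/(3*13) = 6417/11 - 1*(-70/39) = 6417/11 + 70/39 = 251033/429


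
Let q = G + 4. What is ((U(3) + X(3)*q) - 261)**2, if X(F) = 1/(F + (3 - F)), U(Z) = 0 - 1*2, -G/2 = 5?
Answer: 70225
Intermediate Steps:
G = -10 (G = -2*5 = -10)
q = -6 (q = -10 + 4 = -6)
U(Z) = -2 (U(Z) = 0 - 2 = -2)
X(F) = 1/3
((U(3) + X(3)*q) - 261)**2 = ((-2 + (1/3)*(-6)) - 261)**2 = ((-2 - 2) - 261)**2 = (-4 - 261)**2 = (-265)**2 = 70225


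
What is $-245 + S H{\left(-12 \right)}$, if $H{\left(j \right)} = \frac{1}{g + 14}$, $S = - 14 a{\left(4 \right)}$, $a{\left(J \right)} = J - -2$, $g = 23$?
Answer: $- \frac{9149}{37} \approx -247.27$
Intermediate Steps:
$a{\left(J \right)} = 2 + J$ ($a{\left(J \right)} = J + 2 = 2 + J$)
$S = -84$ ($S = - 14 \left(2 + 4\right) = \left(-14\right) 6 = -84$)
$H{\left(j \right)} = \frac{1}{37}$ ($H{\left(j \right)} = \frac{1}{23 + 14} = \frac{1}{37}$)
$-245 + S H{\left(-12 \right)} = -245 - \frac{84}{37} = - \frac{9149}{37}$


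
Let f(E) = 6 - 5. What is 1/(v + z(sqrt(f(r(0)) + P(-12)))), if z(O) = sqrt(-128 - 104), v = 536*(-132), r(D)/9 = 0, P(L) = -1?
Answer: -8844/625730717 - I*sqrt(58)/2502922868 ≈ -1.4134e-5 - 3.0428e-9*I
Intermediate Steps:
r(D) = 0 (r(D) = 9*0 = 0)
f(E) = 1
v = -70752
z(O) = 2*I*sqrt(58) (z(O) = sqrt(-232) = 2*I*sqrt(58))
1/(v + z(sqrt(f(r(0)) + P(-12)))) = 1/(-70752 + 2*I*sqrt(58))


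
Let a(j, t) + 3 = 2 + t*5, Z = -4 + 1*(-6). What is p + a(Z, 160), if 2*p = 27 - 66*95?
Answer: -4645/2 ≈ -2322.5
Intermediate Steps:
Z = -10 (Z = -4 - 6 = -10)
a(j, t) = -1 + 5*t (a(j, t) = -3 + (2 + t*5) = -3 + (2 + 5*t) = -1 + 5*t)
p = -6243/2 (p = (27 - 66*95)/2 = (27 - 6270)/2 = (1/2)*(-6243) = -6243/2 ≈ -3121.5)
p + a(Z, 160) = -6243/2 + (-1 + 5*160) = -6243/2 + (-1 + 800) = -6243/2 + 799 = -4645/2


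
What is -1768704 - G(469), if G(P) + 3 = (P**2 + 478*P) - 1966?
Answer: -2210878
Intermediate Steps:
G(P) = -1969 + P**2 + 478*P (G(P) = -3 + ((P**2 + 478*P) - 1966) = -3 + (-1966 + P**2 + 478*P) = -1969 + P**2 + 478*P)
-1768704 - G(469) = -1768704 - (-1969 + 469**2 + 478*469) = -1768704 - (-1969 + 219961 + 224182) = -1768704 - 1*442174 = -1768704 - 442174 = -2210878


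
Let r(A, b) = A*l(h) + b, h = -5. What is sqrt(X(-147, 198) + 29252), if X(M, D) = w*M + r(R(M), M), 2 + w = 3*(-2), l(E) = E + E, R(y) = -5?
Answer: 7*sqrt(619) ≈ 174.16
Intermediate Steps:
l(E) = 2*E
r(A, b) = b - 10*A (r(A, b) = A*(2*(-5)) + b = A*(-10) + b = -10*A + b = b - 10*A)
w = -8 (w = -2 + 3*(-2) = -2 - 6 = -8)
X(M, D) = 50 - 7*M (X(M, D) = -8*M + (M - 10*(-5)) = -8*M + (M + 50) = -8*M + (50 + M) = 50 - 7*M)
sqrt(X(-147, 198) + 29252) = sqrt((50 - 7*(-147)) + 29252) = sqrt((50 + 1029) + 29252) = sqrt(1079 + 29252) = sqrt(30331) = 7*sqrt(619)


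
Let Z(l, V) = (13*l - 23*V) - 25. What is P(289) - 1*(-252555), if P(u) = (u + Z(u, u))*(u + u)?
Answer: -1265273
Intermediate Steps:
Z(l, V) = -25 - 23*V + 13*l (Z(l, V) = (-23*V + 13*l) - 25 = -25 - 23*V + 13*l)
P(u) = 2*u*(-25 - 9*u) (P(u) = (u + (-25 - 23*u + 13*u))*(u + u) = (u + (-25 - 10*u))*(2*u) = (-25 - 9*u)*(2*u) = 2*u*(-25 - 9*u))
P(289) - 1*(-252555) = -2*289*(25 + 9*289) - 1*(-252555) = -2*289*(25 + 2601) + 252555 = -2*289*2626 + 252555 = -1517828 + 252555 = -1265273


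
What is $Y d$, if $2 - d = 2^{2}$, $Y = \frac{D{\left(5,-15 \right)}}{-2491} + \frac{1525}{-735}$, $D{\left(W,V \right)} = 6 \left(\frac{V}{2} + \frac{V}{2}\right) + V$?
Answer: $\frac{1488640}{366177} \approx 4.0654$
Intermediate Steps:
$D{\left(W,V \right)} = 7 V$ ($D{\left(W,V \right)} = 6 \left(V \frac{1}{2} + V \frac{1}{2}\right) + V = 6 \left(\frac{V}{2} + \frac{V}{2}\right) + V = 6 V + V = 7 V$)
$Y = - \frac{744320}{366177}$ ($Y = \frac{7 \left(-15\right)}{-2491} + \frac{1525}{-735} = \left(-105\right) \left(- \frac{1}{2491}\right) + 1525 \left(- \frac{1}{735}\right) = \frac{105}{2491} - \frac{305}{147} = - \frac{744320}{366177} \approx -2.0327$)
$d = -2$ ($d = 2 - 2^{2} = 2 - 4 = -2$)
$Y d = \left(- \frac{744320}{366177}\right) \left(-2\right) = \frac{1488640}{366177}$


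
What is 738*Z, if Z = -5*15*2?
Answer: -110700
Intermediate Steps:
Z = -150 (Z = -75*2 = -150)
738*Z = 738*(-150) = -110700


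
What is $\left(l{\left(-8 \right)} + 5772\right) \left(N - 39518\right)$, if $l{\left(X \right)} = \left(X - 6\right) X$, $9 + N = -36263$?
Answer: $-445948360$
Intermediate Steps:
$N = -36272$ ($N = -9 - 36263 = -36272$)
$l{\left(X \right)} = X \left(-6 + X\right)$ ($l{\left(X \right)} = \left(-6 + X\right) X = X \left(-6 + X\right)$)
$\left(l{\left(-8 \right)} + 5772\right) \left(N - 39518\right) = \left(- 8 \left(-6 - 8\right) + 5772\right) \left(-36272 - 39518\right) = \left(\left(-8\right) \left(-14\right) + 5772\right) \left(-75790\right) = \left(112 + 5772\right) \left(-75790\right) = 5884 \left(-75790\right) = -445948360$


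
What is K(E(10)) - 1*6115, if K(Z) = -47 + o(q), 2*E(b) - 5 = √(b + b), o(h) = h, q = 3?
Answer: -6159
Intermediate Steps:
E(b) = 5/2 + √2*√b/2 (E(b) = 5/2 + √(b + b)/2 = 5/2 + √(2*b)/2 = 5/2 + (√2*√b)/2 = 5/2 + √2*√b/2)
K(Z) = -44 (K(Z) = -47 + 3 = -44)
K(E(10)) - 1*6115 = -44 - 1*6115 = -44 - 6115 = -6159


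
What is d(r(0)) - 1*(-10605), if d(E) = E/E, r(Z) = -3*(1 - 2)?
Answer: 10606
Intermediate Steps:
r(Z) = 3 (r(Z) = -3*(-1) = 3)
d(E) = 1
d(r(0)) - 1*(-10605) = 1 - 1*(-10605) = 1 + 10605 = 10606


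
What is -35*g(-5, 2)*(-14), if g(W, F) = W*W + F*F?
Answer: 14210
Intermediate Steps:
g(W, F) = F² + W² (g(W, F) = W² + F² = F² + W²)
-35*g(-5, 2)*(-14) = -35*(2² + (-5)²)*(-14) = -35*(4 + 25)*(-14) = -35*29*(-14) = -1015*(-14) = 14210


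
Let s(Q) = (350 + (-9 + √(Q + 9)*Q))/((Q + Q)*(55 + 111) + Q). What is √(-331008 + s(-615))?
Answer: √(-1542533773116255 + 13994325*I*√606)/68265 ≈ 6.4246e-5 + 575.33*I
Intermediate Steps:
s(Q) = (341 + Q*√(9 + Q))/(333*Q) (s(Q) = (350 + (-9 + √(9 + Q)*Q))/((2*Q)*166 + Q) = (350 + (-9 + Q*√(9 + Q)))/(332*Q + Q) = (341 + Q*√(9 + Q))/((333*Q)) = (341 + Q*√(9 + Q))*(1/(333*Q)) = (341 + Q*√(9 + Q))/(333*Q))
√(-331008 + s(-615)) = √(-331008 + (1/333)*(341 - 615*√(9 - 615))/(-615)) = √(-331008 + (1/333)*(-1/615)*(341 - 615*I*√606)) = √(-331008 + (-341/204795 + I*√606/333)) = √(-67788783701/204795 + I*√606/333)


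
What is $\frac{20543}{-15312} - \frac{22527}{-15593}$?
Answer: $\frac{24606425}{238760016} \approx 0.10306$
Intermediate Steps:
$\frac{20543}{-15312} - \frac{22527}{-15593} = 20543 \left(- \frac{1}{15312}\right) - - \frac{22527}{15593} = - \frac{20543}{15312} + \frac{22527}{15593} = \frac{24606425}{238760016}$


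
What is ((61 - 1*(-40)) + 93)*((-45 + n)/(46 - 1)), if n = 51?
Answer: 388/15 ≈ 25.867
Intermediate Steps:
((61 - 1*(-40)) + 93)*((-45 + n)/(46 - 1)) = ((61 - 1*(-40)) + 93)*((-45 + 51)/(46 - 1)) = ((61 + 40) + 93)*(6/45) = (101 + 93)*(6*(1/45)) = 194*(2/15) = 388/15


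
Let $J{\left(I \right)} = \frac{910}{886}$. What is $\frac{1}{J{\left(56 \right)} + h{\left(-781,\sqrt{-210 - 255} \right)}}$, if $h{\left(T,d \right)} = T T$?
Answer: $\frac{443}{270213178} \approx 1.6394 \cdot 10^{-6}$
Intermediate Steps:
$J{\left(I \right)} = \frac{455}{443}$ ($J{\left(I \right)} = 910 \cdot \frac{1}{886} = \frac{455}{443}$)
$h{\left(T,d \right)} = T^{2}$
$\frac{1}{J{\left(56 \right)} + h{\left(-781,\sqrt{-210 - 255} \right)}} = \frac{1}{\frac{455}{443} + \left(-781\right)^{2}} = \frac{1}{\frac{455}{443} + 609961} = \frac{1}{\frac{270213178}{443}} = \frac{443}{270213178}$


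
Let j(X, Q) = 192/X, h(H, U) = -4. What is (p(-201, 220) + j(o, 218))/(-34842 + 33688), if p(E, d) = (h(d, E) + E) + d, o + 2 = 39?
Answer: -747/42698 ≈ -0.017495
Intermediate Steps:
o = 37 (o = -2 + 39 = 37)
p(E, d) = -4 + E + d (p(E, d) = (-4 + E) + d = -4 + E + d)
(p(-201, 220) + j(o, 218))/(-34842 + 33688) = ((-4 - 201 + 220) + 192/37)/(-34842 + 33688) = (15 + 192*(1/37))/(-1154) = (15 + 192/37)*(-1/1154) = (747/37)*(-1/1154) = -747/42698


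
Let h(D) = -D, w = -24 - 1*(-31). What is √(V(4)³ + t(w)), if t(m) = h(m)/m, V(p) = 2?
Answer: √7 ≈ 2.6458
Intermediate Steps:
w = 7 (w = -24 + 31 = 7)
t(m) = -1 (t(m) = (-m)/m = -1)
√(V(4)³ + t(w)) = √(2³ - 1) = √(8 - 1) = √7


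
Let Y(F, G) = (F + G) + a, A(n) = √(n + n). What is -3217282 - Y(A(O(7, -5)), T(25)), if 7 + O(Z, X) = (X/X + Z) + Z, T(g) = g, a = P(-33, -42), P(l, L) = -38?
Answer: -3217273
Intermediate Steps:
a = -38
O(Z, X) = -6 + 2*Z (O(Z, X) = -7 + ((X/X + Z) + Z) = -7 + ((1 + Z) + Z) = -7 + (1 + 2*Z) = -6 + 2*Z)
A(n) = √2*√n (A(n) = √(2*n) = √2*√n)
Y(F, G) = -38 + F + G (Y(F, G) = (F + G) - 38 = -38 + F + G)
-3217282 - Y(A(O(7, -5)), T(25)) = -3217282 - (-38 + √2*√(-6 + 2*7) + 25) = -3217282 - (-38 + √2*√(-6 + 14) + 25) = -3217282 - (-38 + √2*√8 + 25) = -3217282 - (-38 + √2*(2*√2) + 25) = -3217282 - (-38 + 4 + 25) = -3217282 - 1*(-9) = -3217282 + 9 = -3217273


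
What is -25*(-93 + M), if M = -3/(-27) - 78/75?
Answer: 21134/9 ≈ 2348.2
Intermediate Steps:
M = -209/225 (M = -3*(-1/27) - 78*1/75 = ⅑ - 26/25 = -209/225 ≈ -0.92889)
-25*(-93 + M) = -25*(-93 - 209/225) = -25*(-21134/225) = 21134/9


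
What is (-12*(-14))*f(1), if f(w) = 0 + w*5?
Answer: 840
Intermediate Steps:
f(w) = 5*w (f(w) = 0 + 5*w = 5*w)
(-12*(-14))*f(1) = (-12*(-14))*(5*1) = 168*5 = 840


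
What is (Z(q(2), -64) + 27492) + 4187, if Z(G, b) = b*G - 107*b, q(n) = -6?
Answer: 38911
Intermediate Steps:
Z(G, b) = -107*b + G*b (Z(G, b) = G*b - 107*b = -107*b + G*b)
(Z(q(2), -64) + 27492) + 4187 = (-64*(-107 - 6) + 27492) + 4187 = (-64*(-113) + 27492) + 4187 = (7232 + 27492) + 4187 = 34724 + 4187 = 38911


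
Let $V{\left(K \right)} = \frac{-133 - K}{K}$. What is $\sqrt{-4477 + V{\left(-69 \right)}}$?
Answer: $\frac{i \sqrt{21310581}}{69} \approx 66.903 i$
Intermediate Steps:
$V{\left(K \right)} = \frac{-133 - K}{K}$
$\sqrt{-4477 + V{\left(-69 \right)}} = \sqrt{-4477 + \frac{-133 - -69}{-69}} = \sqrt{-4477 - \frac{-133 + 69}{69}} = \sqrt{-4477 - - \frac{64}{69}} = \sqrt{-4477 + \frac{64}{69}} = \sqrt{- \frac{308849}{69}} = \frac{i \sqrt{21310581}}{69}$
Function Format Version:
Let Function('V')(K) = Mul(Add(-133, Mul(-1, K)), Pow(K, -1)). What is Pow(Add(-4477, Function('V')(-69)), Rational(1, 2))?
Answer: Mul(Rational(1, 69), I, Pow(21310581, Rational(1, 2))) ≈ Mul(66.903, I)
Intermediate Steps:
Function('V')(K) = Mul(Pow(K, -1), Add(-133, Mul(-1, K)))
Pow(Add(-4477, Function('V')(-69)), Rational(1, 2)) = Pow(Add(-4477, Mul(Pow(-69, -1), Add(-133, Mul(-1, -69)))), Rational(1, 2)) = Pow(Add(-4477, Mul(Rational(-1, 69), Add(-133, 69))), Rational(1, 2)) = Pow(Add(-4477, Mul(Rational(-1, 69), -64)), Rational(1, 2)) = Pow(Add(-4477, Rational(64, 69)), Rational(1, 2)) = Pow(Rational(-308849, 69), Rational(1, 2)) = Mul(Rational(1, 69), I, Pow(21310581, Rational(1, 2)))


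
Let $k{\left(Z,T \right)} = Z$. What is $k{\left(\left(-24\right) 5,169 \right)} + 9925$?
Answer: $9805$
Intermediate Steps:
$k{\left(\left(-24\right) 5,169 \right)} + 9925 = \left(-24\right) 5 + 9925 = -120 + 9925 = 9805$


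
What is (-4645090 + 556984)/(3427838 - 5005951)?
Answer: 4088106/1578113 ≈ 2.5905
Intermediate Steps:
(-4645090 + 556984)/(3427838 - 5005951) = -4088106/(-1578113) = -4088106*(-1/1578113) = 4088106/1578113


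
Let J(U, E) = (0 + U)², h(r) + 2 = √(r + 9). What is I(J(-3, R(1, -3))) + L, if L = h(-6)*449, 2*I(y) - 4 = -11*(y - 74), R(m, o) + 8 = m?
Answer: -1077/2 + 449*√3 ≈ 239.19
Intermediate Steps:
h(r) = -2 + √(9 + r) (h(r) = -2 + √(r + 9) = -2 + √(9 + r))
R(m, o) = -8 + m
J(U, E) = U²
I(y) = 409 - 11*y/2 (I(y) = 2 + (-11*(y - 74))/2 = 2 + (-11*(-74 + y))/2 = 2 + (814 - 11*y)/2 = 2 + (407 - 11*y/2) = 409 - 11*y/2)
L = -898 + 449*√3 (L = (-2 + √(9 - 6))*449 = (-2 + √3)*449 = -898 + 449*√3 ≈ -120.31)
I(J(-3, R(1, -3))) + L = (409 - 11/2*(-3)²) + (-898 + 449*√3) = (409 - 11/2*9) + (-898 + 449*√3) = (409 - 99/2) + (-898 + 449*√3) = 719/2 + (-898 + 449*√3) = -1077/2 + 449*√3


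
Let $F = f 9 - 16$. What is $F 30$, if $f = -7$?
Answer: $-2370$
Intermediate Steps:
$F = -79$ ($F = \left(-7\right) 9 - 16 = -63 - 16 = -79$)
$F 30 = \left(-79\right) 30 = -2370$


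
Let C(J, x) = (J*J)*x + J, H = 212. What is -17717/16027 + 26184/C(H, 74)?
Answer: -14627073947/13326722959 ≈ -1.0976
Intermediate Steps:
C(J, x) = J + x*J² (C(J, x) = J²*x + J = x*J² + J = J + x*J²)
-17717/16027 + 26184/C(H, 74) = -17717/16027 + 26184/((212*(1 + 212*74))) = -17717*1/16027 + 26184/((212*(1 + 15688))) = -17717/16027 + 26184/((212*15689)) = -17717/16027 + 26184/3326068 = -17717/16027 + 26184*(1/3326068) = -17717/16027 + 6546/831517 = -14627073947/13326722959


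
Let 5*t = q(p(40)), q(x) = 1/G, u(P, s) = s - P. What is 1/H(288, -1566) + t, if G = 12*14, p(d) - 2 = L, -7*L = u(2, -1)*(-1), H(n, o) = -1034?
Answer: 97/434280 ≈ 0.00022336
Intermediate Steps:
L = -3/7 (L = -(-1 - 1*2)*(-1)/7 = -(-1 - 2)*(-1)/7 = -(-3)*(-1)/7 = -⅐*3 = -3/7 ≈ -0.42857)
p(d) = 11/7 (p(d) = 2 - 3/7 = 11/7)
G = 168
q(x) = 1/168
t = 1/840 (t = (⅕)*(1/168) = 1/840 ≈ 0.0011905)
1/H(288, -1566) + t = 1/(-1034) + 1/840 = -1/1034 + 1/840 = 97/434280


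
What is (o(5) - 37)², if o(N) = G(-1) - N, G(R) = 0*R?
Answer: 1764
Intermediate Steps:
G(R) = 0
o(N) = -N (o(N) = 0 - N = -N)
(o(5) - 37)² = (-1*5 - 37)² = (-5 - 37)² = (-42)² = 1764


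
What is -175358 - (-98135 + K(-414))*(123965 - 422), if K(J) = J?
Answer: 12174863749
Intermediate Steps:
-175358 - (-98135 + K(-414))*(123965 - 422) = -175358 - (-98135 - 414)*(123965 - 422) = -175358 - (-98549)*123543 = -175358 - 1*(-12175039107) = -175358 + 12175039107 = 12174863749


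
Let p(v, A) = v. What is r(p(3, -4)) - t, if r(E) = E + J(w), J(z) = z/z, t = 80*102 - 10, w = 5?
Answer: -8146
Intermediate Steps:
t = 8150 (t = 8160 - 10 = 8150)
J(z) = 1
r(E) = 1 + E (r(E) = E + 1 = 1 + E)
r(p(3, -4)) - t = (1 + 3) - 1*8150 = 4 - 8150 = -8146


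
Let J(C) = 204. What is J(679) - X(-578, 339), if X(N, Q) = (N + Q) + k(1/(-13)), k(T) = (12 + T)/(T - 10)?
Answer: 58188/131 ≈ 444.18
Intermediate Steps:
k(T) = (12 + T)/(-10 + T)
X(N, Q) = -155/131 + N + Q (X(N, Q) = (N + Q) + (12 + 1/(-13))/(-10 + 1/(-13)) = (N + Q) + (12 - 1/13)/(-10 - 1/13) = (N + Q) + (155/13)/(-131/13) = (N + Q) - 13/131*155/13 = (N + Q) - 155/131 = -155/131 + N + Q)
J(679) - X(-578, 339) = 204 - (-155/131 - 578 + 339) = 204 - 1*(-31464/131) = 204 + 31464/131 = 58188/131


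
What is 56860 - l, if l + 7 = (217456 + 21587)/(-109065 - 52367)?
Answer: 9180392587/161432 ≈ 56869.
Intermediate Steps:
l = -1369067/161432 (l = -7 + (217456 + 21587)/(-109065 - 52367) = -7 + 239043/(-161432) = -7 + 239043*(-1/161432) = -7 - 239043/161432 = -1369067/161432 ≈ -8.4808)
56860 - l = 56860 - 1*(-1369067/161432) = 56860 + 1369067/161432 = 9180392587/161432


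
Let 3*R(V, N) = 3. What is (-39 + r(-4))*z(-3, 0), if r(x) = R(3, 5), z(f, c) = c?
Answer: 0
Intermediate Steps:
R(V, N) = 1 (R(V, N) = (1/3)*3 = 1)
r(x) = 1
(-39 + r(-4))*z(-3, 0) = (-39 + 1)*0 = -38*0 = 0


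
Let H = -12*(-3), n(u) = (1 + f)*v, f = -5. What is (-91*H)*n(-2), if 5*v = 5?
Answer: 13104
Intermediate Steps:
v = 1 (v = (1/5)*5 = 1)
n(u) = -4 (n(u) = (1 - 5)*1 = -4*1 = -4)
H = 36
(-91*H)*n(-2) = -91*36*(-4) = -3276*(-4) = 13104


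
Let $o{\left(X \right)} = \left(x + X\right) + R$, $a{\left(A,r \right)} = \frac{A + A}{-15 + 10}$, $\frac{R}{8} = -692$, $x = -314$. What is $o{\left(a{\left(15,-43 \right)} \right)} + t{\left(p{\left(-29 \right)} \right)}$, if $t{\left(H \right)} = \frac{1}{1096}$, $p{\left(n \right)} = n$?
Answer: $- \frac{6418175}{1096} \approx -5856.0$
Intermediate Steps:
$R = -5536$ ($R = 8 \left(-692\right) = -5536$)
$a{\left(A,r \right)} = - \frac{2 A}{5}$ ($a{\left(A,r \right)} = \frac{2 A}{-5} = 2 A \left(- \frac{1}{5}\right) = - \frac{2 A}{5}$)
$o{\left(X \right)} = -5850 + X$ ($o{\left(X \right)} = \left(-314 + X\right) - 5536 = -5850 + X$)
$t{\left(H \right)} = \frac{1}{1096}$
$o{\left(a{\left(15,-43 \right)} \right)} + t{\left(p{\left(-29 \right)} \right)} = \left(-5850 - 6\right) + \frac{1}{1096} = -5856 + \frac{1}{1096} = - \frac{6418175}{1096}$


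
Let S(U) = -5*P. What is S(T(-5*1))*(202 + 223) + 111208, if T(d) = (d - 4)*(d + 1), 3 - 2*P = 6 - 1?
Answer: 113333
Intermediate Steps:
P = -1 (P = 3/2 - (6 - 1)/2 = 3/2 - ½*5 = 3/2 - 5/2 = -1)
T(d) = (1 + d)*(-4 + d) (T(d) = (-4 + d)*(1 + d) = (1 + d)*(-4 + d))
S(U) = 5 (S(U) = -5*(-1) = 5)
S(T(-5*1))*(202 + 223) + 111208 = 5*(202 + 223) + 111208 = 5*425 + 111208 = 2125 + 111208 = 113333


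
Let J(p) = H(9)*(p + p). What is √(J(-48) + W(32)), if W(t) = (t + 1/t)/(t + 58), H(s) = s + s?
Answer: I*√995123/24 ≈ 41.565*I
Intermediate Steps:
H(s) = 2*s
W(t) = (t + 1/t)/(58 + t)
J(p) = 36*p (J(p) = (2*9)*(p + p) = 18*(2*p) = 36*p)
√(J(-48) + W(32)) = √(36*(-48) + (1 + 32²)/(32*(58 + 32))) = √(-1728 + (1/32)*(1 + 1024)/90) = √(-1728 + (1/32)*(1/90)*1025) = √(-1728 + 205/576) = √(-995123/576) = I*√995123/24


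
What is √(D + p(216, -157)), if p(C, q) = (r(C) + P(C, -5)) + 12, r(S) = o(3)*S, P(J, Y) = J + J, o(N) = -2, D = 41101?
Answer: √41113 ≈ 202.76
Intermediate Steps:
P(J, Y) = 2*J
r(S) = -2*S
p(C, q) = 12 (p(C, q) = (-2*C + 2*C) + 12 = 0 + 12 = 12)
√(D + p(216, -157)) = √(41101 + 12) = √41113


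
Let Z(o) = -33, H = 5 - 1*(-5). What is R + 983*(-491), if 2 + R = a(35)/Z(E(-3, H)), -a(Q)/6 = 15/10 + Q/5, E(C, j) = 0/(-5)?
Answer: -5309188/11 ≈ -4.8265e+5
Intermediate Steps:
H = 10 (H = 5 + 5 = 10)
E(C, j) = 0 (E(C, j) = 0*(-1/5) = 0)
a(Q) = -9 - 6*Q/5 (a(Q) = -6*(15/10 + Q/5) = -6*(15*(1/10) + Q*(1/5)) = -6*(3/2 + Q/5) = -9 - 6*Q/5)
R = -5/11 (R = -2 + (-9 - 6/5*35)/(-33) = -2 + (-9 - 42)*(-1/33) = -2 - 51*(-1/33) = -2 + 17/11 = -5/11 ≈ -0.45455)
R + 983*(-491) = -5/11 + 983*(-491) = -5/11 - 482653 = -5309188/11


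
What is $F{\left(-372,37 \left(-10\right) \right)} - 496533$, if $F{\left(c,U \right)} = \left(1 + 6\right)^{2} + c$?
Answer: $-496856$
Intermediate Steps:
$F{\left(c,U \right)} = 49 + c$ ($F{\left(c,U \right)} = 7^{2} + c = 49 + c$)
$F{\left(-372,37 \left(-10\right) \right)} - 496533 = \left(49 - 372\right) - 496533 = -323 - 496533 = -496856$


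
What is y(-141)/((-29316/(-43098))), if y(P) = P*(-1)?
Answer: 1012803/4886 ≈ 207.29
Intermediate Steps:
y(P) = -P
y(-141)/((-29316/(-43098))) = (-1*(-141))/((-29316/(-43098))) = 141/((-29316*(-1/43098))) = 141/(4886/7183) = 141*(7183/4886) = 1012803/4886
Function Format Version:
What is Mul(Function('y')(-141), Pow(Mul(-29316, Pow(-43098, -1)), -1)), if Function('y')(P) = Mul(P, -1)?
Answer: Rational(1012803, 4886) ≈ 207.29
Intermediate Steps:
Function('y')(P) = Mul(-1, P)
Mul(Function('y')(-141), Pow(Mul(-29316, Pow(-43098, -1)), -1)) = Mul(Mul(-1, -141), Pow(Mul(-29316, Pow(-43098, -1)), -1)) = Mul(141, Pow(Mul(-29316, Rational(-1, 43098)), -1)) = Mul(141, Pow(Rational(4886, 7183), -1)) = Mul(141, Rational(7183, 4886)) = Rational(1012803, 4886)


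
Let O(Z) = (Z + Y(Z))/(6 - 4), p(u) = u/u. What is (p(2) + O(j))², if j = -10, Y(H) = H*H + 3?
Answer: 9025/4 ≈ 2256.3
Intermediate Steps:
p(u) = 1
Y(H) = 3 + H² (Y(H) = H² + 3 = 3 + H²)
O(Z) = 3/2 + Z/2 + Z²/2 (O(Z) = (Z + (3 + Z²))/(6 - 4) = (3 + Z + Z²)/2 = (3 + Z + Z²)*(½) = 3/2 + Z/2 + Z²/2)
(p(2) + O(j))² = (1 + (3/2 + (½)*(-10) + (½)*(-10)²))² = (1 + (3/2 - 5 + (½)*100))² = (1 + (3/2 - 5 + 50))² = (1 + 93/2)² = (95/2)² = 9025/4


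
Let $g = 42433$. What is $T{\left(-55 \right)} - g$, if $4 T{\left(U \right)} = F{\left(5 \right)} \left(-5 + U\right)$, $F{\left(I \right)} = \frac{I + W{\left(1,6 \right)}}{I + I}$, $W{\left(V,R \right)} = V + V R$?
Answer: $-42451$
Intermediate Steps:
$W{\left(V,R \right)} = V + R V$
$F{\left(I \right)} = \frac{7 + I}{2 I}$ ($F{\left(I \right)} = \frac{I + 1 \left(1 + 6\right)}{I + I} = \frac{I + 1 \cdot 7}{2 I} = \left(I + 7\right) \frac{1}{2 I} = \left(7 + I\right) \frac{1}{2 I} = \frac{7 + I}{2 I}$)
$T{\left(U \right)} = - \frac{3}{2} + \frac{3 U}{10}$ ($T{\left(U \right)} = \frac{\frac{7 + 5}{2 \cdot 5} \left(-5 + U\right)}{4} = \frac{\frac{1}{2} \cdot \frac{1}{5} \cdot 12 \left(-5 + U\right)}{4} = \frac{\frac{6}{5} \left(-5 + U\right)}{4} = \frac{-6 + \frac{6 U}{5}}{4} = - \frac{3}{2} + \frac{3 U}{10}$)
$T{\left(-55 \right)} - g = \left(- \frac{3}{2} + \frac{3}{10} \left(-55\right)\right) - 42433 = \left(- \frac{3}{2} - \frac{33}{2}\right) - 42433 = -18 - 42433 = -42451$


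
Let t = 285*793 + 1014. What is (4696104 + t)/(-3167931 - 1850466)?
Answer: -1641041/1672799 ≈ -0.98102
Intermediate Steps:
t = 227019 (t = 226005 + 1014 = 227019)
(4696104 + t)/(-3167931 - 1850466) = (4696104 + 227019)/(-3167931 - 1850466) = 4923123/(-5018397) = 4923123*(-1/5018397) = -1641041/1672799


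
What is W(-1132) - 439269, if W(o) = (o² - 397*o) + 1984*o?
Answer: -954329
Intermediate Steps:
W(o) = o² + 1587*o
W(-1132) - 439269 = -1132*(1587 - 1132) - 439269 = -1132*455 - 439269 = -515060 - 439269 = -954329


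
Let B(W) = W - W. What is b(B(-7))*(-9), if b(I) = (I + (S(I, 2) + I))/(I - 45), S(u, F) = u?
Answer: 0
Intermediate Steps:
B(W) = 0
b(I) = 3*I/(-45 + I) (b(I) = (I + (I + I))/(I - 45) = (I + 2*I)/(-45 + I) = (3*I)/(-45 + I) = 3*I/(-45 + I))
b(B(-7))*(-9) = (3*0/(-45 + 0))*(-9) = (3*0/(-45))*(-9) = (3*0*(-1/45))*(-9) = 0*(-9) = 0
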